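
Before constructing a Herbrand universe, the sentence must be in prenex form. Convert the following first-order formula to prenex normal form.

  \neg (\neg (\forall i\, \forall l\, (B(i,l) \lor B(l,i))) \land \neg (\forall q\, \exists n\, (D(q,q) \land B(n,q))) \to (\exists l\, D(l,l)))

Rewrite implications/biconditionals: A → B as ¬A ∨ B.
  \neg (\neg (\neg (\forall i\, \forall l\, (B(i,l) \lor B(l,i))) \land \neg (\forall q\, \exists n\, (D(q,q) \land B(n,q)))) \lor (\exists l\, D(l,l)))
Drive negations inward (¬∀x A ≡ ∃x ¬A, ¬∃x A ≡ ∀x ¬A, De Morgan for ∧/∨):
  (\exists i\, \exists l\, (\neg B(i,l) \land \neg B(l,i))) \land (\exists q\, \forall n\, (\neg D(q,q) \lor \neg B(n,q))) \land (\forall l\, \neg D(l,l))
Rename bound variables to avoid capture: l↦c.
  (\exists i\, \exists l\, (\neg B(i,l) \land \neg B(l,i))) \land (\exists q\, \forall n\, (\neg D(q,q) \lor \neg B(n,q))) \land (\forall c\, \neg D(c,c))
Extract every quantifier outward, since the variables are now distinct and don't occur free across branches:
  \exists i\, \exists l\, \exists q\, \forall n\, \forall c\, (\neg B(i,l) \land \neg B(l,i) \land (\neg D(q,q) \lor \neg B(n,q)) \land \neg D(c,c))

\exists i\, \exists l\, \exists q\, \forall n\, \forall c\, (\neg B(i,l) \land \neg B(l,i) \land (\neg D(q,q) \lor \neg B(n,q)) \land \neg D(c,c))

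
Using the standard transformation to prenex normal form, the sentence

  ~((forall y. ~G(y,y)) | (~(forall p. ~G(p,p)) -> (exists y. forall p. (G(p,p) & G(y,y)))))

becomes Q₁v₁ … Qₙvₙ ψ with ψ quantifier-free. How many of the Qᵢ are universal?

Eliminate → and ↔ using ¬ and ∨.
  ~((forall y. ~G(y,y)) | ~~(forall p. ~G(p,p)) | (exists y. forall p. (G(p,p) & G(y,y))))
Drive negations inward (¬∀x A ≡ ∃x ¬A, ¬∃x A ≡ ∀x ¬A, De Morgan for ∧/∨):
  (exists y. G(y,y)) & (exists p. G(p,p)) & (forall y. exists p. (~G(p,p) | ~G(y,y)))
Give each quantifier a distinct variable: y↦u, p↦y1.
  (exists y. G(y,y)) & (exists p. G(p,p)) & (forall u. exists y1. (~G(y1,y1) | ~G(u,u)))
Extract every quantifier outward, since the variables are now distinct and don't occur free across branches:
  exists y. exists p. forall u. exists y1. (G(y,y) & G(p,p) & (~G(y1,y1) | ~G(u,u)))
The prefix is exists y exists p forall u exists y1: 1 universal, 3 existential.

1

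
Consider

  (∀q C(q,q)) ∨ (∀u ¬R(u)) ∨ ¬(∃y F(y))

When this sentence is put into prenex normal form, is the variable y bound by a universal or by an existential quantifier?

universal

Drive negations inward (¬∀x A ≡ ∃x ¬A, ¬∃x A ≡ ∀x ¬A, De Morgan for ∧/∨):
  (∀q C(q,q)) ∨ (∀u ¬R(u)) ∨ (∀y ¬F(y))
All bound variables are already distinct, so no renaming is needed.
Extract every quantifier outward, since the variables are now distinct and don't occur free across branches:
  ∀q ∀u ∀y (C(q,q) ∨ ¬R(u) ∨ ¬F(y))
The quantifier ∃y sits under an odd number of negations, so it flips to ∀y.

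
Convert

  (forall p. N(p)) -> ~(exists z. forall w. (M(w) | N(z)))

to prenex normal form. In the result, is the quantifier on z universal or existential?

Rewrite implications/biconditionals: A → B as ¬A ∨ B.
  ~(forall p. N(p)) | ~(exists z. forall w. (M(w) | N(z)))
Push ¬ through the quantifiers and connectives to reach negation normal form:
  (exists p. ~N(p)) | (forall z. exists w. (~M(w) & ~N(z)))
Finally move all quantifiers to the prefix:
  exists p. forall z. exists w. (~N(p) | ~M(w) & ~N(z))
The quantifier exists z sits under an odd number of negations (counting the antecedent side of each →), so it flips to forall z.

universal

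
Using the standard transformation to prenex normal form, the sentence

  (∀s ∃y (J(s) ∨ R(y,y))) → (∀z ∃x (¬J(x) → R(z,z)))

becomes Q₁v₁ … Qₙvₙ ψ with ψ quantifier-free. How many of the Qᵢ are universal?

Eliminate → and ↔ using ¬ and ∨.
  ¬(∀s ∃y (J(s) ∨ R(y,y))) ∨ (∀z ∃x (¬¬J(x) ∨ R(z,z)))
Push ¬ through the quantifiers and connectives to reach negation normal form:
  (∃s ∀y (¬J(s) ∧ ¬R(y,y))) ∨ (∀z ∃x (J(x) ∨ R(z,z)))
Extract every quantifier outward, since the variables are now distinct and don't occur free across branches:
  ∃s ∀y ∀z ∃x (¬J(s) ∧ ¬R(y,y) ∨ J(x) ∨ R(z,z))
The prefix is ∃s ∀y ∀z ∃x: 2 universal, 2 existential.

2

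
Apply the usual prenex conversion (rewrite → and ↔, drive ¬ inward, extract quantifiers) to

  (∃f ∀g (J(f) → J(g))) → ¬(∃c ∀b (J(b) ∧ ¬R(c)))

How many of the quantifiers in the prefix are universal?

2

Rewrite implications/biconditionals: A → B as ¬A ∨ B.
  ¬(∃f ∀g (¬J(f) ∨ J(g))) ∨ ¬(∃c ∀b (J(b) ∧ ¬R(c)))
Drive negations inward (¬∀x A ≡ ∃x ¬A, ¬∃x A ≡ ∀x ¬A, De Morgan for ∧/∨):
  (∀f ∃g (J(f) ∧ ¬J(g))) ∨ (∀c ∃b (¬J(b) ∨ R(c)))
Finally move all quantifiers to the prefix:
  ∀f ∃g ∀c ∃b (J(f) ∧ ¬J(g) ∨ ¬J(b) ∨ R(c))
The prefix is ∀f ∃g ∀c ∃b: 2 universal, 2 existential.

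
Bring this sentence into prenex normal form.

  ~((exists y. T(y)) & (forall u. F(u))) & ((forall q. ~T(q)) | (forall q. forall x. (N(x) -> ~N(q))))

Eliminate → and ↔ using ¬ and ∨.
  ~((exists y. T(y)) & (forall u. F(u))) & ((forall q. ~T(q)) | (forall q. forall x. (~N(x) | ~N(q))))
Drive negations inward (¬∀x A ≡ ∃x ¬A, ¬∃x A ≡ ∀x ¬A, De Morgan for ∧/∨):
  ((forall y. ~T(y)) | (exists u. ~F(u))) & ((forall q. ~T(q)) | (forall q. forall x. (~N(x) | ~N(q))))
Rename bound variables to avoid capture: q↦v1.
  ((forall y. ~T(y)) | (exists u. ~F(u))) & ((forall q. ~T(q)) | (forall v1. forall x. (~N(x) | ~N(v1))))
Extract every quantifier outward, since the variables are now distinct and don't occur free across branches:
  forall y. exists u. forall q. forall v1. forall x. ((~T(y) | ~F(u)) & (~T(q) | ~N(x) | ~N(v1)))

forall y. exists u. forall q. forall v1. forall x. ((~T(y) | ~F(u)) & (~T(q) | ~N(x) | ~N(v1)))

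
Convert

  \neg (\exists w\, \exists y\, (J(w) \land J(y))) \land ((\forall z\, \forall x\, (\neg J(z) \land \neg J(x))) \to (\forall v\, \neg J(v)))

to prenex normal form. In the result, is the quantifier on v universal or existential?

Rewrite implications/biconditionals: A → B as ¬A ∨ B.
  \neg (\exists w\, \exists y\, (J(w) \land J(y))) \land (\neg (\forall z\, \forall x\, (\neg J(z) \land \neg J(x))) \lor (\forall v\, \neg J(v)))
Push ¬ through the quantifiers and connectives to reach negation normal form:
  (\forall w\, \forall y\, (\neg J(w) \lor \neg J(y))) \land ((\exists z\, \exists x\, (J(z) \lor J(x))) \lor (\forall v\, \neg J(v)))
Pull the quantifiers to the front (each side's bound variable is not free in the other side):
  \forall w\, \forall y\, \exists z\, \exists x\, \forall v\, ((\neg J(w) \lor \neg J(y)) \land (J(z) \lor J(x) \lor \neg J(v)))
The quantifier \forall v sits under an even number of negations (counting the antecedent side of each →), so it remains universal.

universal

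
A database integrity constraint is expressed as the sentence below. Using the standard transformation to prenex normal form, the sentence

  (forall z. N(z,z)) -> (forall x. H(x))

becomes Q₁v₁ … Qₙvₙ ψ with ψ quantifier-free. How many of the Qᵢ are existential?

1

First replace A → B with ¬A ∨ B.
  ~(forall z. N(z,z)) | (forall x. H(x))
Drive negations inward (¬∀x A ≡ ∃x ¬A, ¬∃x A ≡ ∀x ¬A, De Morgan for ∧/∨):
  (exists z. ~N(z,z)) | (forall x. H(x))
All bound variables are already distinct, so no renaming is needed.
Pull the quantifiers to the front (each side's bound variable is not free in the other side):
  exists z. forall x. (~N(z,z) | H(x))
The prefix is exists z forall x: 1 universal, 1 existential.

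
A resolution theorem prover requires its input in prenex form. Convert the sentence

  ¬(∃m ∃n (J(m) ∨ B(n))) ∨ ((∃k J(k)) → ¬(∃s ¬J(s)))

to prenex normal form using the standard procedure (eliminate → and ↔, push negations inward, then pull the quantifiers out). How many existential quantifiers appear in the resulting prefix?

0

Eliminate → and ↔ using ¬ and ∨.
  ¬(∃m ∃n (J(m) ∨ B(n))) ∨ ¬(∃k J(k)) ∨ ¬(∃s ¬J(s))
Drive negations inward (¬∀x A ≡ ∃x ¬A, ¬∃x A ≡ ∀x ¬A, De Morgan for ∧/∨):
  (∀m ∀n (¬J(m) ∧ ¬B(n))) ∨ (∀k ¬J(k)) ∨ (∀s J(s))
All bound variables are already distinct, so no renaming is needed.
Extract every quantifier outward, since the variables are now distinct and don't occur free across branches:
  ∀m ∀n ∀k ∀s (¬J(m) ∧ ¬B(n) ∨ ¬J(k) ∨ J(s))
The prefix is ∀m ∀n ∀k ∀s: 4 universal, 0 existential.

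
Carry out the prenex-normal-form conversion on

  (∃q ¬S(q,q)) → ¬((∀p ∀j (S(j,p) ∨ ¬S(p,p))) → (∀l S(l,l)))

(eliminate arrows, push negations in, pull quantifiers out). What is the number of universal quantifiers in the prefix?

Eliminate → and ↔ using ¬ and ∨.
  ¬(∃q ¬S(q,q)) ∨ ¬(¬(∀p ∀j (S(j,p) ∨ ¬S(p,p))) ∨ (∀l S(l,l)))
Move each ¬ inward, flipping quantifiers it crosses:
  (∀q S(q,q)) ∨ (∀p ∀j (S(j,p) ∨ ¬S(p,p))) ∧ (∃l ¬S(l,l))
Extract every quantifier outward, since the variables are now distinct and don't occur free across branches:
  ∀q ∀p ∀j ∃l (S(q,q) ∨ (S(j,p) ∨ ¬S(p,p)) ∧ ¬S(l,l))
The prefix is ∀q ∀p ∀j ∃l: 3 universal, 1 existential.

3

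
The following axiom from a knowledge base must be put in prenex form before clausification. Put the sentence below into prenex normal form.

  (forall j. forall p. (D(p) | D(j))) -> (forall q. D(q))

exists j. exists p. forall q. (~D(p) & ~D(j) | D(q))

Rewrite implications/biconditionals: A → B as ¬A ∨ B.
  ~(forall j. forall p. (D(p) | D(j))) | (forall q. D(q))
Drive negations inward (¬∀x A ≡ ∃x ¬A, ¬∃x A ≡ ∀x ¬A, De Morgan for ∧/∨):
  (exists j. exists p. (~D(p) & ~D(j))) | (forall q. D(q))
All bound variables are already distinct, so no renaming is needed.
Finally move all quantifiers to the prefix:
  exists j. exists p. forall q. (~D(p) & ~D(j) | D(q))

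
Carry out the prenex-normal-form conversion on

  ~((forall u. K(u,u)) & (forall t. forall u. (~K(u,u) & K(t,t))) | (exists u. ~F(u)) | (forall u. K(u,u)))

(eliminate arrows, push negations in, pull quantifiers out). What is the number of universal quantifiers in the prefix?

Push ¬ through the quantifiers and connectives to reach negation normal form:
  ((exists u. ~K(u,u)) | (exists t. exists u. (K(u,u) | ~K(t,t)))) & (forall u. F(u)) & (exists u. ~K(u,u))
Rename bound variables to avoid capture: u↦a, u↦y1, u↦u1.
  ((exists u. ~K(u,u)) | (exists t. exists a. (K(a,a) | ~K(t,t)))) & (forall y1. F(y1)) & (exists u1. ~K(u1,u1))
Pull the quantifiers to the front (each side's bound variable is not free in the other side):
  exists u. exists t. exists a. forall y1. exists u1. ((~K(u,u) | K(a,a) | ~K(t,t)) & F(y1) & ~K(u1,u1))
The prefix is exists u exists t exists a forall y1 exists u1: 1 universal, 4 existential.

1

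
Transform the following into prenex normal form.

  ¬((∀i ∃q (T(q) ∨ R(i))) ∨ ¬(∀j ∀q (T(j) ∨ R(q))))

Push ¬ through the quantifiers and connectives to reach negation normal form:
  (∃i ∀q (¬T(q) ∧ ¬R(i))) ∧ (∀j ∀q (T(j) ∨ R(q)))
Standardize variables apart so no two quantifiers bind the same name: q↦a.
  (∃i ∀q (¬T(q) ∧ ¬R(i))) ∧ (∀j ∀a (T(j) ∨ R(a)))
Pull the quantifiers to the front (each side's bound variable is not free in the other side):
  ∃i ∀q ∀j ∀a (¬T(q) ∧ ¬R(i) ∧ (T(j) ∨ R(a)))

∃i ∀q ∀j ∀a (¬T(q) ∧ ¬R(i) ∧ (T(j) ∨ R(a)))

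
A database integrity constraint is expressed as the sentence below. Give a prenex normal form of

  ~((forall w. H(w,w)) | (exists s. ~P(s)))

Move each ¬ inward, flipping quantifiers it crosses:
  (exists w. ~H(w,w)) & (forall s. P(s))
Pull the quantifiers to the front (each side's bound variable is not free in the other side):
  exists w. forall s. (~H(w,w) & P(s))

exists w. forall s. (~H(w,w) & P(s))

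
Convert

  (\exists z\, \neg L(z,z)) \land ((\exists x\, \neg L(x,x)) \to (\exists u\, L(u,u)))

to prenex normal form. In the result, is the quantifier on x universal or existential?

Eliminate → and ↔ using ¬ and ∨.
  (\exists z\, \neg L(z,z)) \land (\neg (\exists x\, \neg L(x,x)) \lor (\exists u\, L(u,u)))
Push ¬ through the quantifiers and connectives to reach negation normal form:
  (\exists z\, \neg L(z,z)) \land ((\forall x\, L(x,x)) \lor (\exists u\, L(u,u)))
Extract every quantifier outward, since the variables are now distinct and don't occur free across branches:
  \exists z\, \forall x\, \exists u\, (\neg L(z,z) \land (L(x,x) \lor L(u,u)))
The quantifier \exists x sits under an odd number of negations (counting the antecedent side of each →), so it flips to \forall x.

universal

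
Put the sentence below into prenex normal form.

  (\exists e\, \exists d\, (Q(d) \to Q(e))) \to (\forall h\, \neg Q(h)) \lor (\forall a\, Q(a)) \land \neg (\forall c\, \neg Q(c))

Eliminate → and ↔ using ¬ and ∨.
  \neg (\exists e\, \exists d\, (\neg Q(d) \lor Q(e))) \lor (\forall h\, \neg Q(h)) \lor (\forall a\, Q(a)) \land \neg (\forall c\, \neg Q(c))
Push ¬ through the quantifiers and connectives to reach negation normal form:
  (\forall e\, \forall d\, (Q(d) \land \neg Q(e))) \lor (\forall h\, \neg Q(h)) \lor (\forall a\, Q(a)) \land (\exists c\, Q(c))
All bound variables are already distinct, so no renaming is needed.
Extract every quantifier outward, since the variables are now distinct and don't occur free across branches:
  \forall e\, \forall d\, \forall h\, \forall a\, \exists c\, (Q(d) \land \neg Q(e) \lor \neg Q(h) \lor Q(a) \land Q(c))

\forall e\, \forall d\, \forall h\, \forall a\, \exists c\, (Q(d) \land \neg Q(e) \lor \neg Q(h) \lor Q(a) \land Q(c))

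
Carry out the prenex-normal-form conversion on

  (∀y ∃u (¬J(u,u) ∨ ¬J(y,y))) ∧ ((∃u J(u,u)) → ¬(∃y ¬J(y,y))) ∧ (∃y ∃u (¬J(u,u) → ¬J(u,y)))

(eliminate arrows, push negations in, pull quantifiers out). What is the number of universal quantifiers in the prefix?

3

Rewrite implications/biconditionals: A → B as ¬A ∨ B.
  (∀y ∃u (¬J(u,u) ∨ ¬J(y,y))) ∧ (¬(∃u J(u,u)) ∨ ¬(∃y ¬J(y,y))) ∧ (∃y ∃u (¬¬J(u,u) ∨ ¬J(u,y)))
Move each ¬ inward, flipping quantifiers it crosses:
  (∀y ∃u (¬J(u,u) ∨ ¬J(y,y))) ∧ ((∀u ¬J(u,u)) ∨ (∀y J(y,y))) ∧ (∃y ∃u (J(u,u) ∨ ¬J(u,y)))
Give each quantifier a distinct variable: u↦w1, y↦t, y↦a, u↦v1.
  (∀y ∃u (¬J(u,u) ∨ ¬J(y,y))) ∧ ((∀w1 ¬J(w1,w1)) ∨ (∀t J(t,t))) ∧ (∃a ∃v1 (J(v1,v1) ∨ ¬J(v1,a)))
Pull the quantifiers to the front (each side's bound variable is not free in the other side):
  ∀y ∃u ∀w1 ∀t ∃a ∃v1 ((¬J(u,u) ∨ ¬J(y,y)) ∧ (¬J(w1,w1) ∨ J(t,t)) ∧ (J(v1,v1) ∨ ¬J(v1,a)))
The prefix is ∀y ∃u ∀w1 ∀t ∃a ∃v1: 3 universal, 3 existential.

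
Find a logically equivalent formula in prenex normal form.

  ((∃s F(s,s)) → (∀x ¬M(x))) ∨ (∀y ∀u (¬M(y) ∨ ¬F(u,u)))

∀s ∀x ∀y ∀u (¬F(s,s) ∨ ¬M(x) ∨ ¬M(y) ∨ ¬F(u,u))

Eliminate → and ↔ using ¬ and ∨.
  ¬(∃s F(s,s)) ∨ (∀x ¬M(x)) ∨ (∀y ∀u (¬M(y) ∨ ¬F(u,u)))
Move each ¬ inward, flipping quantifiers it crosses:
  (∀s ¬F(s,s)) ∨ (∀x ¬M(x)) ∨ (∀y ∀u (¬M(y) ∨ ¬F(u,u)))
All bound variables are already distinct, so no renaming is needed.
Pull the quantifiers to the front (each side's bound variable is not free in the other side):
  ∀s ∀x ∀y ∀u (¬F(s,s) ∨ ¬M(x) ∨ ¬M(y) ∨ ¬F(u,u))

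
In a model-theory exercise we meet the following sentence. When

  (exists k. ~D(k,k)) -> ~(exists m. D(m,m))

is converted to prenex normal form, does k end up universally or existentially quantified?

Eliminate → and ↔ using ¬ and ∨.
  ~(exists k. ~D(k,k)) | ~(exists m. D(m,m))
Move each ¬ inward, flipping quantifiers it crosses:
  (forall k. D(k,k)) | (forall m. ~D(m,m))
All bound variables are already distinct, so no renaming is needed.
Pull the quantifiers to the front (each side's bound variable is not free in the other side):
  forall k. forall m. (D(k,k) | ~D(m,m))
The quantifier exists k sits under an odd number of negations (counting the antecedent side of each →), so it flips to forall k.

universal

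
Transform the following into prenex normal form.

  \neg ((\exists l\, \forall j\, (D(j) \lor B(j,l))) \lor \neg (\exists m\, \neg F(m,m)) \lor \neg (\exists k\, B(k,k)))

\forall l\, \exists j\, \exists m\, \exists k\, (\neg D(j) \land \neg B(j,l) \land \neg F(m,m) \land B(k,k))

Push ¬ through the quantifiers and connectives to reach negation normal form:
  (\forall l\, \exists j\, (\neg D(j) \land \neg B(j,l))) \land (\exists m\, \neg F(m,m)) \land (\exists k\, B(k,k))
Pull the quantifiers to the front (each side's bound variable is not free in the other side):
  \forall l\, \exists j\, \exists m\, \exists k\, (\neg D(j) \land \neg B(j,l) \land \neg F(m,m) \land B(k,k))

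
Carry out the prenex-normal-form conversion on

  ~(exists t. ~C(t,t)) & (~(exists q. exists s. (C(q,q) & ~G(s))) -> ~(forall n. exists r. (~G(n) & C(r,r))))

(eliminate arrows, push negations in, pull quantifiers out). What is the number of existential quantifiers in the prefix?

First replace A → B with ¬A ∨ B.
  ~(exists t. ~C(t,t)) & (~~(exists q. exists s. (C(q,q) & ~G(s))) | ~(forall n. exists r. (~G(n) & C(r,r))))
Push ¬ through the quantifiers and connectives to reach negation normal form:
  (forall t. C(t,t)) & ((exists q. exists s. (C(q,q) & ~G(s))) | (exists n. forall r. (G(n) | ~C(r,r))))
Extract every quantifier outward, since the variables are now distinct and don't occur free across branches:
  forall t. exists q. exists s. exists n. forall r. (C(t,t) & (C(q,q) & ~G(s) | G(n) | ~C(r,r)))
The prefix is forall t exists q exists s exists n forall r: 2 universal, 3 existential.

3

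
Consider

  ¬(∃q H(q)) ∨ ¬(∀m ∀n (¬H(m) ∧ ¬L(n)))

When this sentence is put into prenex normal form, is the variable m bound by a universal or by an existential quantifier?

existential

Push ¬ through the quantifiers and connectives to reach negation normal form:
  (∀q ¬H(q)) ∨ (∃m ∃n (H(m) ∨ L(n)))
All bound variables are already distinct, so no renaming is needed.
Extract every quantifier outward, since the variables are now distinct and don't occur free across branches:
  ∀q ∃m ∃n (¬H(q) ∨ H(m) ∨ L(n))
The quantifier ∀m sits under an odd number of negations, so it flips to ∃m.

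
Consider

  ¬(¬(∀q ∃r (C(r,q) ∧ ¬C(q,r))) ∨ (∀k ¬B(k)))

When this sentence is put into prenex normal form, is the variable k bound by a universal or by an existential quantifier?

existential

Drive negations inward (¬∀x A ≡ ∃x ¬A, ¬∃x A ≡ ∀x ¬A, De Morgan for ∧/∨):
  (∀q ∃r (C(r,q) ∧ ¬C(q,r))) ∧ (∃k B(k))
Extract every quantifier outward, since the variables are now distinct and don't occur free across branches:
  ∀q ∃r ∃k (C(r,q) ∧ ¬C(q,r) ∧ B(k))
The quantifier ∀k sits under an odd number of negations, so it flips to ∃k.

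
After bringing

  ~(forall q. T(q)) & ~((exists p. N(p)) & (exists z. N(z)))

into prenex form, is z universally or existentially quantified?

Move each ¬ inward, flipping quantifiers it crosses:
  (exists q. ~T(q)) & ((forall p. ~N(p)) | (forall z. ~N(z)))
All bound variables are already distinct, so no renaming is needed.
Finally move all quantifiers to the prefix:
  exists q. forall p. forall z. (~T(q) & (~N(p) | ~N(z)))
The quantifier exists z sits under an odd number of negations, so it flips to forall z.

universal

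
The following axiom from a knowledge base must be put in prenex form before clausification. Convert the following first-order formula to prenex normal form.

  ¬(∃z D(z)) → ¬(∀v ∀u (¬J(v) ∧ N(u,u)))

∃z ∃v ∃u (D(z) ∨ J(v) ∨ ¬N(u,u))

Eliminate → and ↔ using ¬ and ∨.
  ¬¬(∃z D(z)) ∨ ¬(∀v ∀u (¬J(v) ∧ N(u,u)))
Drive negations inward (¬∀x A ≡ ∃x ¬A, ¬∃x A ≡ ∀x ¬A, De Morgan for ∧/∨):
  (∃z D(z)) ∨ (∃v ∃u (J(v) ∨ ¬N(u,u)))
All bound variables are already distinct, so no renaming is needed.
Finally move all quantifiers to the prefix:
  ∃z ∃v ∃u (D(z) ∨ J(v) ∨ ¬N(u,u))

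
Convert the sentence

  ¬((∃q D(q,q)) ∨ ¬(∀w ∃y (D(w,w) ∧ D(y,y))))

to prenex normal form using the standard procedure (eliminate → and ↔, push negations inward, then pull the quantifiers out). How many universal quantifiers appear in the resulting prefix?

Move each ¬ inward, flipping quantifiers it crosses:
  (∀q ¬D(q,q)) ∧ (∀w ∃y (D(w,w) ∧ D(y,y)))
All bound variables are already distinct, so no renaming is needed.
Pull the quantifiers to the front (each side's bound variable is not free in the other side):
  ∀q ∀w ∃y (¬D(q,q) ∧ D(w,w) ∧ D(y,y))
The prefix is ∀q ∀w ∃y: 2 universal, 1 existential.

2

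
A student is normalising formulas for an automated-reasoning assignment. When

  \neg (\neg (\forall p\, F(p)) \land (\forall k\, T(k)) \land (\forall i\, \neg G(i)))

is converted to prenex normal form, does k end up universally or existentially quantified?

existential

Drive negations inward (¬∀x A ≡ ∃x ¬A, ¬∃x A ≡ ∀x ¬A, De Morgan for ∧/∨):
  (\forall p\, F(p)) \lor (\exists k\, \neg T(k)) \lor (\exists i\, G(i))
Pull the quantifiers to the front (each side's bound variable is not free in the other side):
  \forall p\, \exists k\, \exists i\, (F(p) \lor \neg T(k) \lor G(i))
The quantifier \forall k sits under an odd number of negations, so it flips to \exists k.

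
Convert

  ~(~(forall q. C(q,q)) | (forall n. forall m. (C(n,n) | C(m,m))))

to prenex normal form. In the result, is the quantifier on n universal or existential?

Drive negations inward (¬∀x A ≡ ∃x ¬A, ¬∃x A ≡ ∀x ¬A, De Morgan for ∧/∨):
  (forall q. C(q,q)) & (exists n. exists m. (~C(n,n) & ~C(m,m)))
All bound variables are already distinct, so no renaming is needed.
Extract every quantifier outward, since the variables are now distinct and don't occur free across branches:
  forall q. exists n. exists m. (C(q,q) & ~C(n,n) & ~C(m,m))
The quantifier forall n sits under an odd number of negations, so it flips to exists n.

existential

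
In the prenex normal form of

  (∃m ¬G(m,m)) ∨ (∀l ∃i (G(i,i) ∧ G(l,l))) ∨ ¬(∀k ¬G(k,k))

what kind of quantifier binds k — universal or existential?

Drive negations inward (¬∀x A ≡ ∃x ¬A, ¬∃x A ≡ ∀x ¬A, De Morgan for ∧/∨):
  (∃m ¬G(m,m)) ∨ (∀l ∃i (G(i,i) ∧ G(l,l))) ∨ (∃k G(k,k))
All bound variables are already distinct, so no renaming is needed.
Extract every quantifier outward, since the variables are now distinct and don't occur free across branches:
  ∃m ∀l ∃i ∃k (¬G(m,m) ∨ G(i,i) ∧ G(l,l) ∨ G(k,k))
The quantifier ∀k sits under an odd number of negations, so it flips to ∃k.

existential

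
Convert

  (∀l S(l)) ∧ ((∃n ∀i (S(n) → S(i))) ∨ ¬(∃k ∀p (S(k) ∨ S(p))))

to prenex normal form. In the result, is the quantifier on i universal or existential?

universal

First replace A → B with ¬A ∨ B.
  (∀l S(l)) ∧ ((∃n ∀i (¬S(n) ∨ S(i))) ∨ ¬(∃k ∀p (S(k) ∨ S(p))))
Move each ¬ inward, flipping quantifiers it crosses:
  (∀l S(l)) ∧ ((∃n ∀i (¬S(n) ∨ S(i))) ∨ (∀k ∃p (¬S(k) ∧ ¬S(p))))
All bound variables are already distinct, so no renaming is needed.
Extract every quantifier outward, since the variables are now distinct and don't occur free across branches:
  ∀l ∃n ∀i ∀k ∃p (S(l) ∧ (¬S(n) ∨ S(i) ∨ ¬S(k) ∧ ¬S(p)))
The quantifier ∀i sits under an even number of negations (counting the antecedent side of each →), so it remains universal.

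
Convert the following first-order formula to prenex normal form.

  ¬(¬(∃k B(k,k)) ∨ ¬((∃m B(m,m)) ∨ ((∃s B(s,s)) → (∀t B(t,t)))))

∃k ∃m ∀s ∀t (B(k,k) ∧ (B(m,m) ∨ ¬B(s,s) ∨ B(t,t)))

Rewrite implications/biconditionals: A → B as ¬A ∨ B.
  ¬(¬(∃k B(k,k)) ∨ ¬((∃m B(m,m)) ∨ ¬(∃s B(s,s)) ∨ (∀t B(t,t))))
Push ¬ through the quantifiers and connectives to reach negation normal form:
  (∃k B(k,k)) ∧ ((∃m B(m,m)) ∨ (∀s ¬B(s,s)) ∨ (∀t B(t,t)))
Extract every quantifier outward, since the variables are now distinct and don't occur free across branches:
  ∃k ∃m ∀s ∀t (B(k,k) ∧ (B(m,m) ∨ ¬B(s,s) ∨ B(t,t)))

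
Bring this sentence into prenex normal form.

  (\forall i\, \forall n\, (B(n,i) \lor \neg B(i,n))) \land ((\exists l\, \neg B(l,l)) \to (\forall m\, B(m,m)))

First replace A → B with ¬A ∨ B.
  (\forall i\, \forall n\, (B(n,i) \lor \neg B(i,n))) \land (\neg (\exists l\, \neg B(l,l)) \lor (\forall m\, B(m,m)))
Drive negations inward (¬∀x A ≡ ∃x ¬A, ¬∃x A ≡ ∀x ¬A, De Morgan for ∧/∨):
  (\forall i\, \forall n\, (B(n,i) \lor \neg B(i,n))) \land ((\forall l\, B(l,l)) \lor (\forall m\, B(m,m)))
Pull the quantifiers to the front (each side's bound variable is not free in the other side):
  \forall i\, \forall n\, \forall l\, \forall m\, ((B(n,i) \lor \neg B(i,n)) \land (B(l,l) \lor B(m,m)))

\forall i\, \forall n\, \forall l\, \forall m\, ((B(n,i) \lor \neg B(i,n)) \land (B(l,l) \lor B(m,m)))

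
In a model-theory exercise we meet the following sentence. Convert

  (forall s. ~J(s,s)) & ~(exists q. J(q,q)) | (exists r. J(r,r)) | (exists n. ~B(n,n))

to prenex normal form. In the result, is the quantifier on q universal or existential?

universal

Move each ¬ inward, flipping quantifiers it crosses:
  (forall s. ~J(s,s)) & (forall q. ~J(q,q)) | (exists r. J(r,r)) | (exists n. ~B(n,n))
Finally move all quantifiers to the prefix:
  forall s. forall q. exists r. exists n. (~J(s,s) & ~J(q,q) | J(r,r) | ~B(n,n))
The quantifier exists q sits under an odd number of negations, so it flips to forall q.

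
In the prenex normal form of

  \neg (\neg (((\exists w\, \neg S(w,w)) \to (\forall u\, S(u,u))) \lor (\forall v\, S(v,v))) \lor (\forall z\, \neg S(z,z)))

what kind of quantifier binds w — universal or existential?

First replace A → B with ¬A ∨ B.
  \neg (\neg (\neg (\exists w\, \neg S(w,w)) \lor (\forall u\, S(u,u)) \lor (\forall v\, S(v,v))) \lor (\forall z\, \neg S(z,z)))
Drive negations inward (¬∀x A ≡ ∃x ¬A, ¬∃x A ≡ ∀x ¬A, De Morgan for ∧/∨):
  ((\forall w\, S(w,w)) \lor (\forall u\, S(u,u)) \lor (\forall v\, S(v,v))) \land (\exists z\, S(z,z))
Finally move all quantifiers to the prefix:
  \forall w\, \forall u\, \forall v\, \exists z\, ((S(w,w) \lor S(u,u) \lor S(v,v)) \land S(z,z))
The quantifier \exists w sits under an odd number of negations (counting the antecedent side of each →), so it flips to \forall w.

universal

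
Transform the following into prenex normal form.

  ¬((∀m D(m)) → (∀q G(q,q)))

Rewrite implications/biconditionals: A → B as ¬A ∨ B.
  ¬(¬(∀m D(m)) ∨ (∀q G(q,q)))
Drive negations inward (¬∀x A ≡ ∃x ¬A, ¬∃x A ≡ ∀x ¬A, De Morgan for ∧/∨):
  (∀m D(m)) ∧ (∃q ¬G(q,q))
All bound variables are already distinct, so no renaming is needed.
Pull the quantifiers to the front (each side's bound variable is not free in the other side):
  ∀m ∃q (D(m) ∧ ¬G(q,q))

∀m ∃q (D(m) ∧ ¬G(q,q))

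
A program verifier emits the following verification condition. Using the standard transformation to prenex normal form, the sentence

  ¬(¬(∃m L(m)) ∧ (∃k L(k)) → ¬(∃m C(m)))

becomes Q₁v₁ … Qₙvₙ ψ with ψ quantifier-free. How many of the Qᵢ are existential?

Eliminate → and ↔ using ¬ and ∨.
  ¬(¬(¬(∃m L(m)) ∧ (∃k L(k))) ∨ ¬(∃m C(m)))
Move each ¬ inward, flipping quantifiers it crosses:
  (∀m ¬L(m)) ∧ (∃k L(k)) ∧ (∃m C(m))
Rename bound variables to avoid capture: m↦p.
  (∀m ¬L(m)) ∧ (∃k L(k)) ∧ (∃p C(p))
Pull the quantifiers to the front (each side's bound variable is not free in the other side):
  ∀m ∃k ∃p (¬L(m) ∧ L(k) ∧ C(p))
The prefix is ∀m ∃k ∃p: 1 universal, 2 existential.

2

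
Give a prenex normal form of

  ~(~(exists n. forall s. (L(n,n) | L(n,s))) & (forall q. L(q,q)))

Drive negations inward (¬∀x A ≡ ∃x ¬A, ¬∃x A ≡ ∀x ¬A, De Morgan for ∧/∨):
  (exists n. forall s. (L(n,n) | L(n,s))) | (exists q. ~L(q,q))
Finally move all quantifiers to the prefix:
  exists n. forall s. exists q. (L(n,n) | L(n,s) | ~L(q,q))

exists n. forall s. exists q. (L(n,n) | L(n,s) | ~L(q,q))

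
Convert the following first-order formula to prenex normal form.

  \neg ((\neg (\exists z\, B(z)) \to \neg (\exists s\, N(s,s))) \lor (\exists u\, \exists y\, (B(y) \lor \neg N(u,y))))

Eliminate → and ↔ using ¬ and ∨.
  \neg (\neg \neg (\exists z\, B(z)) \lor \neg (\exists s\, N(s,s)) \lor (\exists u\, \exists y\, (B(y) \lor \neg N(u,y))))
Drive negations inward (¬∀x A ≡ ∃x ¬A, ¬∃x A ≡ ∀x ¬A, De Morgan for ∧/∨):
  (\forall z\, \neg B(z)) \land (\exists s\, N(s,s)) \land (\forall u\, \forall y\, (\neg B(y) \land N(u,y)))
Extract every quantifier outward, since the variables are now distinct and don't occur free across branches:
  \forall z\, \exists s\, \forall u\, \forall y\, (\neg B(z) \land N(s,s) \land \neg B(y) \land N(u,y))

\forall z\, \exists s\, \forall u\, \forall y\, (\neg B(z) \land N(s,s) \land \neg B(y) \land N(u,y))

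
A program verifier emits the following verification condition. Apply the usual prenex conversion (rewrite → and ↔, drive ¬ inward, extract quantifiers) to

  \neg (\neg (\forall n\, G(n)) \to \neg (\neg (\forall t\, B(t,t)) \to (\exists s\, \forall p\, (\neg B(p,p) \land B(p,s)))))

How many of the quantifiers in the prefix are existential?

2

First replace A → B with ¬A ∨ B.
  \neg (\neg \neg (\forall n\, G(n)) \lor \neg (\neg \neg (\forall t\, B(t,t)) \lor (\exists s\, \forall p\, (\neg B(p,p) \land B(p,s)))))
Move each ¬ inward, flipping quantifiers it crosses:
  (\exists n\, \neg G(n)) \land ((\forall t\, B(t,t)) \lor (\exists s\, \forall p\, (\neg B(p,p) \land B(p,s))))
All bound variables are already distinct, so no renaming is needed.
Extract every quantifier outward, since the variables are now distinct and don't occur free across branches:
  \exists n\, \forall t\, \exists s\, \forall p\, (\neg G(n) \land (B(t,t) \lor \neg B(p,p) \land B(p,s)))
The prefix is \exists n \forall t \exists s \forall p: 2 universal, 2 existential.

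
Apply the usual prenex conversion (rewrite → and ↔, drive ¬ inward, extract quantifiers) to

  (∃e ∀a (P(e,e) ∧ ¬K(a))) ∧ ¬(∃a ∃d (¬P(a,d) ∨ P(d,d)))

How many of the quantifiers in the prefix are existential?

Push ¬ through the quantifiers and connectives to reach negation normal form:
  (∃e ∀a (P(e,e) ∧ ¬K(a))) ∧ (∀a ∀d (P(a,d) ∧ ¬P(d,d)))
Give each quantifier a distinct variable: a↦y.
  (∃e ∀a (P(e,e) ∧ ¬K(a))) ∧ (∀y ∀d (P(y,d) ∧ ¬P(d,d)))
Extract every quantifier outward, since the variables are now distinct and don't occur free across branches:
  ∃e ∀a ∀y ∀d (P(e,e) ∧ ¬K(a) ∧ P(y,d) ∧ ¬P(d,d))
The prefix is ∃e ∀a ∀y ∀d: 3 universal, 1 existential.

1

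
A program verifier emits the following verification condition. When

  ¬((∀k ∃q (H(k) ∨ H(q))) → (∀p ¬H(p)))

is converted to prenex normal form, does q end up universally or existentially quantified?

First replace A → B with ¬A ∨ B.
  ¬(¬(∀k ∃q (H(k) ∨ H(q))) ∨ (∀p ¬H(p)))
Move each ¬ inward, flipping quantifiers it crosses:
  (∀k ∃q (H(k) ∨ H(q))) ∧ (∃p H(p))
Finally move all quantifiers to the prefix:
  ∀k ∃q ∃p ((H(k) ∨ H(q)) ∧ H(p))
The quantifier ∃q sits under an even number of negations (counting the antecedent side of each →), so it remains existential.

existential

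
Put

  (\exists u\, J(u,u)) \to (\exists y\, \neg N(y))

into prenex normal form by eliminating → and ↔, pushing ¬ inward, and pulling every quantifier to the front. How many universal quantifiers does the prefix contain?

Rewrite implications/biconditionals: A → B as ¬A ∨ B.
  \neg (\exists u\, J(u,u)) \lor (\exists y\, \neg N(y))
Move each ¬ inward, flipping quantifiers it crosses:
  (\forall u\, \neg J(u,u)) \lor (\exists y\, \neg N(y))
Finally move all quantifiers to the prefix:
  \forall u\, \exists y\, (\neg J(u,u) \lor \neg N(y))
The prefix is \forall u \exists y: 1 universal, 1 existential.

1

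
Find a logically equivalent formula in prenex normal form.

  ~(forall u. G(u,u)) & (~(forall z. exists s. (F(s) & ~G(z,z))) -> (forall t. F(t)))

exists u. forall z. exists s. forall t. (~G(u,u) & (F(s) & ~G(z,z) | F(t)))

Eliminate → and ↔ using ¬ and ∨.
  ~(forall u. G(u,u)) & (~~(forall z. exists s. (F(s) & ~G(z,z))) | (forall t. F(t)))
Push ¬ through the quantifiers and connectives to reach negation normal form:
  (exists u. ~G(u,u)) & ((forall z. exists s. (F(s) & ~G(z,z))) | (forall t. F(t)))
All bound variables are already distinct, so no renaming is needed.
Extract every quantifier outward, since the variables are now distinct and don't occur free across branches:
  exists u. forall z. exists s. forall t. (~G(u,u) & (F(s) & ~G(z,z) | F(t)))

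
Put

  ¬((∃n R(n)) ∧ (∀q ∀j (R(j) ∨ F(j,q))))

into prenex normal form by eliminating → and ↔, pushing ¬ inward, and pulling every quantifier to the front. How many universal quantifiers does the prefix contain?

1

Push ¬ through the quantifiers and connectives to reach negation normal form:
  (∀n ¬R(n)) ∨ (∃q ∃j (¬R(j) ∧ ¬F(j,q)))
Finally move all quantifiers to the prefix:
  ∀n ∃q ∃j (¬R(n) ∨ ¬R(j) ∧ ¬F(j,q))
The prefix is ∀n ∃q ∃j: 1 universal, 2 existential.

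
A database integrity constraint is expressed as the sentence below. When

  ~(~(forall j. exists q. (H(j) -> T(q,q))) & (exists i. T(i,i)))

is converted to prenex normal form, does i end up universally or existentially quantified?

Rewrite implications/biconditionals: A → B as ¬A ∨ B.
  ~(~(forall j. exists q. (~H(j) | T(q,q))) & (exists i. T(i,i)))
Move each ¬ inward, flipping quantifiers it crosses:
  (forall j. exists q. (~H(j) | T(q,q))) | (forall i. ~T(i,i))
Finally move all quantifiers to the prefix:
  forall j. exists q. forall i. (~H(j) | T(q,q) | ~T(i,i))
The quantifier exists i sits under an odd number of negations (counting the antecedent side of each →), so it flips to forall i.

universal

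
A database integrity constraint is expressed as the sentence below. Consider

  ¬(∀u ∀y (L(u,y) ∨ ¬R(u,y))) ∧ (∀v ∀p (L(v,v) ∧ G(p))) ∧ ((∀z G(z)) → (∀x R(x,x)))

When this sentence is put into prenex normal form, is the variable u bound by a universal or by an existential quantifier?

Rewrite implications/biconditionals: A → B as ¬A ∨ B.
  ¬(∀u ∀y (L(u,y) ∨ ¬R(u,y))) ∧ (∀v ∀p (L(v,v) ∧ G(p))) ∧ (¬(∀z G(z)) ∨ (∀x R(x,x)))
Drive negations inward (¬∀x A ≡ ∃x ¬A, ¬∃x A ≡ ∀x ¬A, De Morgan for ∧/∨):
  (∃u ∃y (¬L(u,y) ∧ R(u,y))) ∧ (∀v ∀p (L(v,v) ∧ G(p))) ∧ ((∃z ¬G(z)) ∨ (∀x R(x,x)))
All bound variables are already distinct, so no renaming is needed.
Pull the quantifiers to the front (each side's bound variable is not free in the other side):
  ∃u ∃y ∀v ∀p ∃z ∀x (¬L(u,y) ∧ R(u,y) ∧ L(v,v) ∧ G(p) ∧ (¬G(z) ∨ R(x,x)))
The quantifier ∀u sits under an odd number of negations (counting the antecedent side of each →), so it flips to ∃u.

existential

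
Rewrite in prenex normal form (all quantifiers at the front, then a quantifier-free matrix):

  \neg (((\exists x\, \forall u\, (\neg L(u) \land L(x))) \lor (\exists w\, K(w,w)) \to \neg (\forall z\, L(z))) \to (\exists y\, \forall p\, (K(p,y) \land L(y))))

\forall x\, \exists u\, \forall w\, \exists z\, \forall y\, \exists p\, (((L(u) \lor \neg L(x)) \land \neg K(w,w) \lor \neg L(z)) \land (\neg K(p,y) \lor \neg L(y)))

Eliminate → and ↔ using ¬ and ∨.
  \neg (\neg (\neg ((\exists x\, \forall u\, (\neg L(u) \land L(x))) \lor (\exists w\, K(w,w))) \lor \neg (\forall z\, L(z))) \lor (\exists y\, \forall p\, (K(p,y) \land L(y))))
Push ¬ through the quantifiers and connectives to reach negation normal form:
  ((\forall x\, \exists u\, (L(u) \lor \neg L(x))) \land (\forall w\, \neg K(w,w)) \lor (\exists z\, \neg L(z))) \land (\forall y\, \exists p\, (\neg K(p,y) \lor \neg L(y)))
All bound variables are already distinct, so no renaming is needed.
Pull the quantifiers to the front (each side's bound variable is not free in the other side):
  \forall x\, \exists u\, \forall w\, \exists z\, \forall y\, \exists p\, (((L(u) \lor \neg L(x)) \land \neg K(w,w) \lor \neg L(z)) \land (\neg K(p,y) \lor \neg L(y)))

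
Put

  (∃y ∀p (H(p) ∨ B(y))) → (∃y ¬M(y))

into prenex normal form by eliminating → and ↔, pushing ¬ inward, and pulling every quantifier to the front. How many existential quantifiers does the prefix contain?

2

Rewrite implications/biconditionals: A → B as ¬A ∨ B.
  ¬(∃y ∀p (H(p) ∨ B(y))) ∨ (∃y ¬M(y))
Move each ¬ inward, flipping quantifiers it crosses:
  (∀y ∃p (¬H(p) ∧ ¬B(y))) ∨ (∃y ¬M(y))
Give each quantifier a distinct variable: y↦u.
  (∀y ∃p (¬H(p) ∧ ¬B(y))) ∨ (∃u ¬M(u))
Finally move all quantifiers to the prefix:
  ∀y ∃p ∃u (¬H(p) ∧ ¬B(y) ∨ ¬M(u))
The prefix is ∀y ∃p ∃u: 1 universal, 2 existential.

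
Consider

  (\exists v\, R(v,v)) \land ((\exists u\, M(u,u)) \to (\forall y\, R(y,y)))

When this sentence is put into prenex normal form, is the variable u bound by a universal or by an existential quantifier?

Eliminate → and ↔ using ¬ and ∨.
  (\exists v\, R(v,v)) \land (\neg (\exists u\, M(u,u)) \lor (\forall y\, R(y,y)))
Drive negations inward (¬∀x A ≡ ∃x ¬A, ¬∃x A ≡ ∀x ¬A, De Morgan for ∧/∨):
  (\exists v\, R(v,v)) \land ((\forall u\, \neg M(u,u)) \lor (\forall y\, R(y,y)))
All bound variables are already distinct, so no renaming is needed.
Pull the quantifiers to the front (each side's bound variable is not free in the other side):
  \exists v\, \forall u\, \forall y\, (R(v,v) \land (\neg M(u,u) \lor R(y,y)))
The quantifier \exists u sits under an odd number of negations (counting the antecedent side of each →), so it flips to \forall u.

universal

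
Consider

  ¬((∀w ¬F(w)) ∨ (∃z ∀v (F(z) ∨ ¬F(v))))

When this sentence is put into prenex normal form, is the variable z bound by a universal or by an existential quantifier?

universal

Push ¬ through the quantifiers and connectives to reach negation normal form:
  (∃w F(w)) ∧ (∀z ∃v (¬F(z) ∧ F(v)))
Finally move all quantifiers to the prefix:
  ∃w ∀z ∃v (F(w) ∧ ¬F(z) ∧ F(v))
The quantifier ∃z sits under an odd number of negations, so it flips to ∀z.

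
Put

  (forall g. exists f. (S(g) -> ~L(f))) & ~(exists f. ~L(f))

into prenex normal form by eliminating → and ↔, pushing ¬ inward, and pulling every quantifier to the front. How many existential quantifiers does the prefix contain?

1

Rewrite implications/biconditionals: A → B as ¬A ∨ B.
  (forall g. exists f. (~S(g) | ~L(f))) & ~(exists f. ~L(f))
Move each ¬ inward, flipping quantifiers it crosses:
  (forall g. exists f. (~S(g) | ~L(f))) & (forall f. L(f))
Give each quantifier a distinct variable: f↦z.
  (forall g. exists f. (~S(g) | ~L(f))) & (forall z. L(z))
Finally move all quantifiers to the prefix:
  forall g. exists f. forall z. ((~S(g) | ~L(f)) & L(z))
The prefix is forall g exists f forall z: 2 universal, 1 existential.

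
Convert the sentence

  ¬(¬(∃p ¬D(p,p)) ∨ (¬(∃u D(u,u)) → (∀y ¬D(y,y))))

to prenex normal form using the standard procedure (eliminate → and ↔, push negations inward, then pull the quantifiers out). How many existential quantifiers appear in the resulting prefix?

Eliminate → and ↔ using ¬ and ∨.
  ¬(¬(∃p ¬D(p,p)) ∨ ¬¬(∃u D(u,u)) ∨ (∀y ¬D(y,y)))
Push ¬ through the quantifiers and connectives to reach negation normal form:
  (∃p ¬D(p,p)) ∧ (∀u ¬D(u,u)) ∧ (∃y D(y,y))
All bound variables are already distinct, so no renaming is needed.
Pull the quantifiers to the front (each side's bound variable is not free in the other side):
  ∃p ∀u ∃y (¬D(p,p) ∧ ¬D(u,u) ∧ D(y,y))
The prefix is ∃p ∀u ∃y: 1 universal, 2 existential.

2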